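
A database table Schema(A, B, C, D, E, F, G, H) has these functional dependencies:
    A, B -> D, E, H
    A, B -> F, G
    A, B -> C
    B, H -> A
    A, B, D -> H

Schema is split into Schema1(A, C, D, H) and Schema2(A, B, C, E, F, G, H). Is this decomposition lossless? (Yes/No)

No

The shared attributes are {A, C, H} and {A, C, H}⁺ = {A, C, H}.
Neither Schema1 nor Schema2 is contained in that closure, so the decomposition is lossy.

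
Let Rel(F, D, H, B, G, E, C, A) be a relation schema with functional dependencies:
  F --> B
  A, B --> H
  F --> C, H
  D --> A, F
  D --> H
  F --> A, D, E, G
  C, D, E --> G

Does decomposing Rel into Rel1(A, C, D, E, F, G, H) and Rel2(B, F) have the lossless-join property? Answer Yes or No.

Common attributes: {F}; their closure is {A, B, C, D, E, F, G, H}.
This includes all of Rel1, so the common attributes are a superkey of Rel1 — the join is lossless.

Yes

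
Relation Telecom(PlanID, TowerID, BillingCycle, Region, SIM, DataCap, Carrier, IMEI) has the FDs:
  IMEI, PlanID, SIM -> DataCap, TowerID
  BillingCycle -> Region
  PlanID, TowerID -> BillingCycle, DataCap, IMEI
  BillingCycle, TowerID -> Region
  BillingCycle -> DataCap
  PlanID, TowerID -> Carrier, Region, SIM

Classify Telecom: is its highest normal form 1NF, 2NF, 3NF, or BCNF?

2NF

Candidate keys: {IMEI, PlanID, SIM}, {PlanID, TowerID}. Prime attributes: {IMEI, PlanID, SIM, TowerID}.
BillingCycle -> Region: {BillingCycle}⁺ = {BillingCycle, DataCap, Region}, which is not all of the attributes, so the left side is not a superkey — BCNF is violated.
BillingCycle -> Region has non-prime {Region} on the right and a non-superkey on the left, so 3NF fails.
Checking every proper subset of each key, none determines a non-prime attribute — 2NF is satisfied.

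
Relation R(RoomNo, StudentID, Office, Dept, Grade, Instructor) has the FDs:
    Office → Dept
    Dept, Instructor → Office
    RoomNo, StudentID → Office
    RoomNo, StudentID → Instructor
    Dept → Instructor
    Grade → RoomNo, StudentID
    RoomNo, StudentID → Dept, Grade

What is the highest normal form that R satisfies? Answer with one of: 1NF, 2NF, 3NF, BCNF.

2NF

Candidate keys: {Grade}, {RoomNo, StudentID}. Prime attributes: {Grade, RoomNo, StudentID}.
Office → Dept: {Office}⁺ = {Dept, Instructor, Office}, which is not all of the attributes, so the left side is not a superkey — BCNF is violated.
Office → Dept determines the non-prime attribute {Dept} from a non-superkey — 3NF is violated.
No proper subset of a key has a non-prime attribute in its closure, so there is no partial dependency; 2NF holds.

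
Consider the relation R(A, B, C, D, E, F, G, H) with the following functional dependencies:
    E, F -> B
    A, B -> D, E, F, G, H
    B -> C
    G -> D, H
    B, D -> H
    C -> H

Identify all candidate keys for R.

Attributes never on any right-hand side: {A} — every candidate key must contain it.
{A, B} is a candidate key since {A, B}⁺ = {A, B, C, D, E, F, G, H} covers every attribute.
{A, E, F} is a candidate key since {A, E, F}⁺ = {A, B, C, D, E, F, G, H} covers every attribute.
Any other superkey properly contains one of these, so there are no further candidate keys.

{A, B}, {A, E, F}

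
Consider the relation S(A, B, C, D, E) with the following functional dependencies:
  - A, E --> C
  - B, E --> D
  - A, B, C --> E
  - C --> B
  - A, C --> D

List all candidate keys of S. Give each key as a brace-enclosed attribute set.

{A, C}, {A, E}

{A} never appears on the right of any FD, so every key must include it.
{A, C}⁺ = {A, B, C, D, E} — all of the relation — so {A, C} is a candidate key.
{A, E}⁺ = {A, B, C, D, E} — all of the relation — so {A, E} is a candidate key.
Any other superkey properly contains one of these, so there are no further candidate keys.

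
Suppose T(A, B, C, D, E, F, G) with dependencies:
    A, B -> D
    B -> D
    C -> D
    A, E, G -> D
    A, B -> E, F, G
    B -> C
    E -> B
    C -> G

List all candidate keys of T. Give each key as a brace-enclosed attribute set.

Attributes never on any right-hand side: {A} — every candidate key must contain it.
Closure of {A, B} is {A, B, C, D, E, F, G}, the whole schema; {A, B} is a candidate key.
Closure of {A, E} is {A, B, C, D, E, F, G}, the whole schema; {A, E} is a candidate key.
No proper subset of any of these is a key, and no other minimal superkey exists.

{A, B}, {A, E}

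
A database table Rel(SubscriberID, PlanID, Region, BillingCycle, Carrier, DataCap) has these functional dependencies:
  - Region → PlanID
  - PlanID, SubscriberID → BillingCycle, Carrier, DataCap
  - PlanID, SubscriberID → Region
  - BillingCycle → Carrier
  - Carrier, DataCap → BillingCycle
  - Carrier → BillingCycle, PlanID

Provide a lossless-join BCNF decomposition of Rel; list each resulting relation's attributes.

{BillingCycle, Carrier}; {BillingCycle, DataCap, Region, SubscriberID}; {PlanID, Region}

Candidate keys of the original relation: {BillingCycle, SubscriberID}, {Carrier, SubscriberID}, {PlanID, SubscriberID}, {Region, SubscriberID}.
In {BillingCycle, Carrier, DataCap, PlanID, Region, SubscriberID}, {Region} is not a superkey ({Region}⁺ restricted to this set is {PlanID, Region}), so split on Region → PlanID into {PlanID, Region} and {BillingCycle, Carrier, DataCap, Region, SubscriberID}.
{PlanID, Region}: every determinant is a superkey — BCNF.
In {BillingCycle, Carrier, DataCap, Region, SubscriberID}, {BillingCycle} is not a superkey ({BillingCycle}⁺ restricted to this set is {BillingCycle, Carrier}), so split on BillingCycle → Carrier into {BillingCycle, Carrier} and {BillingCycle, DataCap, Region, SubscriberID}.
{BillingCycle, Carrier}: every determinant is a superkey — BCNF.
{BillingCycle, DataCap, Region, SubscriberID}: every determinant is a superkey — BCNF.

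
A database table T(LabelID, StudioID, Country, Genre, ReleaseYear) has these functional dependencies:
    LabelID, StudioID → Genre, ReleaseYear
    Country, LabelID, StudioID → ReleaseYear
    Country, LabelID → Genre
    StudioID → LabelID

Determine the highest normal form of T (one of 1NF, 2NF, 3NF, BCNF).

Candidate key: {Country, StudioID}. Prime attributes: {Country, StudioID}.
LabelID, StudioID → Genre, ReleaseYear: {LabelID, StudioID}⁺ = {Genre, LabelID, ReleaseYear, StudioID}, which is not all of the attributes, so the left side is not a superkey — BCNF is violated.
LabelID, StudioID → Genre, ReleaseYear determines the non-prime attributes {Genre, ReleaseYear} from a non-superkey — 3NF is violated.
The proper key subset {StudioID} of {Country, StudioID} determines non-prime {Genre, LabelID, ReleaseYear}, so the relation is not even in 2NF.

1NF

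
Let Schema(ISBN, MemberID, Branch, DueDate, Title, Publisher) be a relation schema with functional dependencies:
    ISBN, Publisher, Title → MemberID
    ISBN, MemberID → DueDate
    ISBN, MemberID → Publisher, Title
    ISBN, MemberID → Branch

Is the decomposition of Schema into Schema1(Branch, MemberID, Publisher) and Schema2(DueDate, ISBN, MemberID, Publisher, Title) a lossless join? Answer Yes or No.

No

Schema1 ∩ Schema2 = {MemberID, Publisher}; its closure under F is {MemberID, Publisher}.
Schema1 ⊄ {MemberID, Publisher} and Schema2 ⊄ {MemberID, Publisher}, so the split is lossy.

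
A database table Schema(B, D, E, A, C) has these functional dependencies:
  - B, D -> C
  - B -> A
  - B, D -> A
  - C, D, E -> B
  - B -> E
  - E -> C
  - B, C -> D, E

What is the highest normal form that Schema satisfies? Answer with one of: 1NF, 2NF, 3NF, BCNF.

Candidate keys: {B}, {D, E}. Prime attributes: {B, D, E}.
E -> C: {E}⁺ = {C, E}, which is not all of the attributes, so the left side is not a superkey — BCNF is violated.
E -> C determines the non-prime attribute {C} from a non-superkey — 3NF is violated.
{E} is a proper subset of the key {D, E}, and {E}⁺ contains the non-prime attribute {C} — a partial dependency, so 2NF is violated.

1NF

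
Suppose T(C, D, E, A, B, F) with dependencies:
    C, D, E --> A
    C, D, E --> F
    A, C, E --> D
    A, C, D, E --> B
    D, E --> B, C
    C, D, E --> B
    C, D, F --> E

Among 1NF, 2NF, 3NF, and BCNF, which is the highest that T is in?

BCNF

Candidate keys: {A, C, E}, {C, D, F}, {D, E}. Prime attributes: {A, C, D, E, F}.
Every FD has a superkey on the left, so the relation is in BCNF.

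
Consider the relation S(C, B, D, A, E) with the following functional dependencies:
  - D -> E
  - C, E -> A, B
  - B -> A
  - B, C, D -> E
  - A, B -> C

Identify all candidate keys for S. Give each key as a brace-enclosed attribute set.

Attributes never on any right-hand side: {D} — every candidate key must contain it.
{B, D} is a candidate key since {B, D}⁺ = {A, B, C, D, E} covers every attribute.
{C, D} is a candidate key since {C, D}⁺ = {A, B, C, D, E} covers every attribute.
Any other superkey properly contains one of these, so there are no further candidate keys.

{B, D}, {C, D}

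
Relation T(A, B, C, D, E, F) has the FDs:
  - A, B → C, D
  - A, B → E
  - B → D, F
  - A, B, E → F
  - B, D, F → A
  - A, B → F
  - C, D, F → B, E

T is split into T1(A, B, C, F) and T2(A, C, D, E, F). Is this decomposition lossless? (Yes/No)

No

T1 ∩ T2 = {A, C, F}; its closure under F is {A, C, F}.
T1 ⊄ {A, C, F} and T2 ⊄ {A, C, F}, so the split is lossy.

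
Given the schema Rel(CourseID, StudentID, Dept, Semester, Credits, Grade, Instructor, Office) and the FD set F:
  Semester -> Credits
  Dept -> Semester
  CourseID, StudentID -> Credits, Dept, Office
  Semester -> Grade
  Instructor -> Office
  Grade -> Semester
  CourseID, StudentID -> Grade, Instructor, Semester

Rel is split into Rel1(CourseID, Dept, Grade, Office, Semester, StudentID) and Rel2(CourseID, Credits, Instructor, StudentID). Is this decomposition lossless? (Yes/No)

Yes

Common attributes: {CourseID, StudentID}; their closure is {CourseID, Credits, Dept, Grade, Instructor, Office, Semester, StudentID}.
Since Rel1 ⊆ {CourseID, Credits, Dept, Grade, Instructor, Office, Semester, StudentID}, the intersection is a superkey of Rel1; the decomposition is lossless.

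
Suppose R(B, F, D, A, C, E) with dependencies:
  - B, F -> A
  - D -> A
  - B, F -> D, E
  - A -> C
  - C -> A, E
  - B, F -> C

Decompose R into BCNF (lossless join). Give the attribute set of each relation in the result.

{A, C, E}; {A, D}; {B, D, F}

Candidate key of the original relation: {B, F}.
{A, B, C, D, E, F}: {D} determines {A, C, D, E} here but is not a superkey — split on D -> A, C, E, giving {A, C, D, E} and {B, D, F}.
{A, C, D, E}: {A} determines {A, C, E} here but is not a superkey — split on A -> C, E, giving {A, C, E} and {A, D}.
{A, C, E} has no BCNF violation.
{A, D} has no BCNF violation.
{B, D, F} has no BCNF violation.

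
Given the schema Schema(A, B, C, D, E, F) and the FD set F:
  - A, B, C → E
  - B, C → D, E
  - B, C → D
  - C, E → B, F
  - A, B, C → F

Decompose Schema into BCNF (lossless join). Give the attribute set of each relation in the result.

Candidate keys of the original relation: {A, B, C}, {A, C, E}.
Within {A, B, C, D, E, F}: {B, C}⁺ ∩ {A, B, C, D, E, F} = {B, C, D, E, F}, not the whole set, so B, C → D, E, F violates BCNF; decompose into {B, C, D, E, F} and {A, B, C}.
{B, C, D, E, F}: every determinant is a superkey — BCNF.
{A, B, C}: every determinant is a superkey — BCNF.

{A, B, C}; {B, C, D, E, F}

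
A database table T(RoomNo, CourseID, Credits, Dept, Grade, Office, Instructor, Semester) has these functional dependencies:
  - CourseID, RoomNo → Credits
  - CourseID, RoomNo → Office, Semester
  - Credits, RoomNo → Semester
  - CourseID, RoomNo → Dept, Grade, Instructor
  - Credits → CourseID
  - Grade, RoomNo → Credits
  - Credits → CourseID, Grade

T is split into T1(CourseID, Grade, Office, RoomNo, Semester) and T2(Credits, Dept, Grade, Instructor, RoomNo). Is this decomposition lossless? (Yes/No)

T1 ∩ T2 = {Grade, RoomNo}; its closure under F is {CourseID, Credits, Dept, Grade, Instructor, Office, RoomNo, Semester}.
Since T1 ⊆ {CourseID, Credits, Dept, Grade, Instructor, Office, RoomNo, Semester}, the intersection is a superkey of T1; the decomposition is lossless.

Yes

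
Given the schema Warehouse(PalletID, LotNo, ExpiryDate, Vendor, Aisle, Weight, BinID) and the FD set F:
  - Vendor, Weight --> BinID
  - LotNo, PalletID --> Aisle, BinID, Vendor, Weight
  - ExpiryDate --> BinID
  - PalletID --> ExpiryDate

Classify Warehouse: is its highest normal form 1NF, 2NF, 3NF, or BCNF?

Candidate key: {LotNo, PalletID}. Prime attributes: {LotNo, PalletID}.
For Vendor, Weight --> BinID we have {Vendor, Weight}⁺ = {BinID, Vendor, Weight}; {Vendor, Weight} is not a superkey, so BCNF fails.
Vendor, Weight --> BinID determines the non-prime attribute {BinID} from a non-superkey — 3NF is violated.
The proper key subset {PalletID} of {LotNo, PalletID} determines non-prime {BinID, ExpiryDate}, so the relation is not even in 2NF.

1NF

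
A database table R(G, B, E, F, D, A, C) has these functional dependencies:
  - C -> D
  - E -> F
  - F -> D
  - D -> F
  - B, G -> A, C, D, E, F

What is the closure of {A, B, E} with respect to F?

Start with {A, B, E}.
E -> F applies; add {F} → now {A, B, E, F}.
F -> D applies; add {D} → now {A, B, D, E, F}.
No further FD applies.

{A, B, D, E, F}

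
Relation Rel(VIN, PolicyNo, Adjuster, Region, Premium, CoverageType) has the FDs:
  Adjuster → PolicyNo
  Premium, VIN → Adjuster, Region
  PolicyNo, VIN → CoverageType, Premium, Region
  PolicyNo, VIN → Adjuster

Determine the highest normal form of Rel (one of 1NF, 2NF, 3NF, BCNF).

Candidate keys: {Adjuster, VIN}, {PolicyNo, VIN}, {Premium, VIN}. Prime attributes: {Adjuster, PolicyNo, Premium, VIN}.
Adjuster → PolicyNo: {Adjuster}⁺ = {Adjuster, PolicyNo}, which is not all of the attributes, so the left side is not a superkey — BCNF is violated.
Since {PolicyNo} ⊆ prime attributes and every other non-superkey FD also has a prime right side, the schema is in 3NF.

3NF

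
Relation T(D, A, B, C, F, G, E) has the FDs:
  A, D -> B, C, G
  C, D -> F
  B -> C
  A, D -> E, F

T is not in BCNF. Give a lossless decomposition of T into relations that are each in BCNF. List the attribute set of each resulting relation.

{A, B, D, E, G}; {B, C}; {C, D, F}

Candidate key of the original relation: {A, D}.
{A, B, C, D, E, F, G}: {C, D} determines {C, D, F} here but is not a superkey — split on C, D -> F, giving {C, D, F} and {A, B, C, D, E, G}.
{C, D, F} is in BCNF.
{A, B, C, D, E, G}: {B} determines {B, C} here but is not a superkey — split on B -> C, giving {B, C} and {A, B, D, E, G}.
{B, C} is in BCNF.
{A, B, D, E, G} is in BCNF.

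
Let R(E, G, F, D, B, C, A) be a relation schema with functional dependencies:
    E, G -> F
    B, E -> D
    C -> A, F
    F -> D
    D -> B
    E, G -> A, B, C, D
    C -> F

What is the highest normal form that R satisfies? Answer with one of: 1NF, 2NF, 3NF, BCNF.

Candidate key: {E, G}. Prime attributes: {E, G}.
B, E -> D: {B, E}⁺ = {B, D, E}, which is not all of the attributes, so the left side is not a superkey — BCNF is violated.
Because {D} is non-prime and the left side of B, E -> D is not a superkey, the relation is not in 3NF.
Checking every proper subset of each key, none determines a non-prime attribute — 2NF is satisfied.

2NF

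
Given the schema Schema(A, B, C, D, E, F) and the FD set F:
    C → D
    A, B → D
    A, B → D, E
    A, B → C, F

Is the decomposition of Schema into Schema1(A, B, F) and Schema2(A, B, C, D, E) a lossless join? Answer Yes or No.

Schema1 ∩ Schema2 = {A, B}; its closure under F is {A, B, C, D, E, F}.
Schema1 is contained in that closure, so Schema1 ∩ Schema2 → Schema1 holds and the join is lossless.

Yes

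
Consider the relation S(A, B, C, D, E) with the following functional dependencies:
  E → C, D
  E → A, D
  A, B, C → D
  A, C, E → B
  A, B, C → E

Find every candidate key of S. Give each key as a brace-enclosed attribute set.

{A, B, C}, {E}

{E} is a candidate key since {E}⁺ = {A, B, C, D, E} covers every attribute.
{A, B, C} is a candidate key since {A, B, C}⁺ = {A, B, C, D, E} covers every attribute.
These are minimal and exhaustive — every other superkey contains one of them.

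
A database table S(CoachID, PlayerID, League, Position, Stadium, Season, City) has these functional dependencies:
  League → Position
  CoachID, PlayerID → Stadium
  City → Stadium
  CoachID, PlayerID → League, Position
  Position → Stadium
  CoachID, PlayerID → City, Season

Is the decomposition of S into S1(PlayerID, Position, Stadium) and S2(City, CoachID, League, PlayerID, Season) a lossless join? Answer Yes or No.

No

The shared attributes are {PlayerID} and {PlayerID}⁺ = {PlayerID}.
The closure covers neither S1 nor S2 entirely; the join is not lossless.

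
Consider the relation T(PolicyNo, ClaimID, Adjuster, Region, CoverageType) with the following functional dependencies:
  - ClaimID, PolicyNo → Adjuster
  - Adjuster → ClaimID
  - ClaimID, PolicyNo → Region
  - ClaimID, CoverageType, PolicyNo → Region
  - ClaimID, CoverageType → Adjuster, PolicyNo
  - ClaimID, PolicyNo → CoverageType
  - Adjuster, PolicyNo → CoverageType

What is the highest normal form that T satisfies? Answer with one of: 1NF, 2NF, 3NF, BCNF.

Candidate keys: {Adjuster, CoverageType}, {Adjuster, PolicyNo}, {ClaimID, CoverageType}, {ClaimID, PolicyNo}. Prime attributes: {Adjuster, ClaimID, CoverageType, PolicyNo}.
Adjuster → ClaimID breaks BCNF: {Adjuster}⁺ = {Adjuster, ClaimID}, so {Adjuster} is not a superkey.
But every attribute on its right side ({ClaimID}) is prime, and the same holds for every other non-superkey FD, so 3NF still holds.

3NF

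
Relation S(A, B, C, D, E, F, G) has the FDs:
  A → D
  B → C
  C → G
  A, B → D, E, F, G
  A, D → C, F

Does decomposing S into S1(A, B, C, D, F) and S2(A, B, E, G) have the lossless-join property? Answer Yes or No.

Yes

Common attributes: {A, B}; their closure is {A, B, C, D, E, F, G}.
This includes all of S1, so the common attributes are a superkey of S1 — the join is lossless.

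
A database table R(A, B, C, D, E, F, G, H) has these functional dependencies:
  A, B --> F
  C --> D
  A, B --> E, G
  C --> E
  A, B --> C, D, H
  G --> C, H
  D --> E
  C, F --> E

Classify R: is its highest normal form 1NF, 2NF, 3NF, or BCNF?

2NF

Candidate key: {A, B}. Prime attributes: {A, B}.
For C --> D we have {C}⁺ = {C, D, E}; {C} is not a superkey, so BCNF fails.
C --> D has non-prime {D} on the right and a non-superkey on the left, so 3NF fails.
Checking every proper subset of each key, none determines a non-prime attribute — 2NF is satisfied.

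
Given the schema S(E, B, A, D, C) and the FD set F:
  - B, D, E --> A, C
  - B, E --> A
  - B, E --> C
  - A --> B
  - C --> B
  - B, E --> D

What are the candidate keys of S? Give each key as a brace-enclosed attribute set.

Attributes never on any right-hand side: {E} — every candidate key must contain it.
{A, E}⁺ = {A, B, C, D, E} — all of the relation — so {A, E} is a candidate key.
{B, E}⁺ = {A, B, C, D, E} — all of the relation — so {B, E} is a candidate key.
{C, E}⁺ = {A, B, C, D, E} — all of the relation — so {C, E} is a candidate key.
These are minimal and exhaustive — every other superkey contains one of them.

{A, E}, {B, E}, {C, E}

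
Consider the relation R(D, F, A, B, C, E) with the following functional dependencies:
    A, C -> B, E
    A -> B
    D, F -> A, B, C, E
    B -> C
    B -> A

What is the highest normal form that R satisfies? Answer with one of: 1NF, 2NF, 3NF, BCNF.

2NF

Candidate key: {D, F}. Prime attributes: {D, F}.
A, C -> B, E breaks BCNF: {A, C}⁺ = {A, B, C, E}, so {A, C} is not a superkey.
Because {B, E} are non-prime and the left side of A, C -> B, E is not a superkey, the relation is not in 3NF.
No non-prime attribute depends on a proper subset of any candidate key, so 2NF holds.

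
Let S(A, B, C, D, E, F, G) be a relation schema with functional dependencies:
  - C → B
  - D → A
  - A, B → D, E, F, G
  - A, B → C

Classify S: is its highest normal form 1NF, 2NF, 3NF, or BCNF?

Candidate keys: {A, B}, {A, C}, {B, D}, {C, D}. Prime attributes: {A, B, C, D}.
For C → B we have {C}⁺ = {B, C}; {C} is not a superkey, so BCNF fails.
Since {B} ⊆ prime attributes and every other non-superkey FD also has a prime right side, the schema is in 3NF.

3NF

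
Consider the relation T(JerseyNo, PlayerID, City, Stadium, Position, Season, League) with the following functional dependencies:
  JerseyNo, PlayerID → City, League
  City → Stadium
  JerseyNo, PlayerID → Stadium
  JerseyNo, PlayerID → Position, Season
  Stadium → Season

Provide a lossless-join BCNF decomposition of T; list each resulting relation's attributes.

Candidate key of the original relation: {JerseyNo, PlayerID}.
Within {City, JerseyNo, League, PlayerID, Position, Season, Stadium}: {City}⁺ ∩ {City, JerseyNo, League, PlayerID, Position, Season, Stadium} = {City, Season, Stadium}, not the whole set, so City → Season, Stadium violates BCNF; decompose into {City, Season, Stadium} and {City, JerseyNo, League, PlayerID, Position}.
Within {City, Season, Stadium}: {Stadium}⁺ ∩ {City, Season, Stadium} = {Season, Stadium}, not the whole set, so Stadium → Season violates BCNF; decompose into {Season, Stadium} and {City, Stadium}.
{Season, Stadium} has no BCNF violation.
{City, Stadium} has no BCNF violation.
{City, JerseyNo, League, PlayerID, Position} has no BCNF violation.

{City, JerseyNo, League, PlayerID, Position}; {City, Stadium}; {Season, Stadium}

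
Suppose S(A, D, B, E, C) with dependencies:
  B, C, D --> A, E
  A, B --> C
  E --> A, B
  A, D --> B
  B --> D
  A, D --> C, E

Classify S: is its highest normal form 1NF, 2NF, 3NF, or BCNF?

Candidate keys: {A, B}, {A, D}, {B, C}, {E}. Prime attributes: {A, B, C, D, E}.
B --> D: {B}⁺ = {B, D}, which is not all of the attributes, so the left side is not a superkey — BCNF is violated.
Since {D} ⊆ prime attributes and every other non-superkey FD also has a prime right side, the schema is in 3NF.

3NF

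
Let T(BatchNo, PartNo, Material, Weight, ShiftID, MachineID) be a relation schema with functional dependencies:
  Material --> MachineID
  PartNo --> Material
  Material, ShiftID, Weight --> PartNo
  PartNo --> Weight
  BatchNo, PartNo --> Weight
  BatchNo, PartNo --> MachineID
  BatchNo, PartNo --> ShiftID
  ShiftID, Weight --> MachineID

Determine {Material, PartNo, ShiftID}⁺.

Start with {Material, PartNo, ShiftID}.
Material --> MachineID applies; add {MachineID} → now {MachineID, Material, PartNo, ShiftID}.
PartNo --> Weight applies; add {Weight} → now {MachineID, Material, PartNo, ShiftID, Weight}.
No further FD applies.

{MachineID, Material, PartNo, ShiftID, Weight}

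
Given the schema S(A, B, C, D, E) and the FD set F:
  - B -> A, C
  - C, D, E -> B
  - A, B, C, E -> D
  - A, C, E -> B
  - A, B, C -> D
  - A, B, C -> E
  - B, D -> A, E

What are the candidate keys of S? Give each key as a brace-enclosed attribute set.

{A, C, E}, {B}, {C, D, E}

{B}⁺ = {A, B, C, D, E}, which is every attribute, so {B} is a candidate key.
{A, C, E}⁺ = {A, B, C, D, E}, which is every attribute, so {A, C, E} is a candidate key.
{C, D, E}⁺ = {A, B, C, D, E}, which is every attribute, so {C, D, E} is a candidate key.
No proper subset of any of these is a key, and no other minimal superkey exists.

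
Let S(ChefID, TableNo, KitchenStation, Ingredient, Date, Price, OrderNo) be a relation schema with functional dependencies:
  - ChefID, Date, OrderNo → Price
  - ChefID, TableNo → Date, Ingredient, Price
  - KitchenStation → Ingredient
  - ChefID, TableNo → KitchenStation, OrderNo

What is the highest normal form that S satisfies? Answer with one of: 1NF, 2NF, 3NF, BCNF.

Candidate key: {ChefID, TableNo}. Prime attributes: {ChefID, TableNo}.
ChefID, Date, OrderNo → Price breaks BCNF: {ChefID, Date, OrderNo}⁺ = {ChefID, Date, OrderNo, Price}, so {ChefID, Date, OrderNo} is not a superkey.
ChefID, Date, OrderNo → Price determines the non-prime attribute {Price} from a non-superkey — 3NF is violated.
No non-prime attribute depends on a proper subset of any candidate key, so 2NF holds.

2NF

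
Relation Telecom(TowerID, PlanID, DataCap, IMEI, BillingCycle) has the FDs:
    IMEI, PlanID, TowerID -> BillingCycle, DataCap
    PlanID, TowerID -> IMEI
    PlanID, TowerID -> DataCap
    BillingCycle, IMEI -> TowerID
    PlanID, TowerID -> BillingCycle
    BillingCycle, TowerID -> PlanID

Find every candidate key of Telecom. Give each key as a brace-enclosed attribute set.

{BillingCycle, IMEI}⁺ = {BillingCycle, DataCap, IMEI, PlanID, TowerID} — all of the relation — so {BillingCycle, IMEI} is a candidate key.
{BillingCycle, TowerID}⁺ = {BillingCycle, DataCap, IMEI, PlanID, TowerID} — all of the relation — so {BillingCycle, TowerID} is a candidate key.
{PlanID, TowerID}⁺ = {BillingCycle, DataCap, IMEI, PlanID, TowerID} — all of the relation — so {PlanID, TowerID} is a candidate key.
No proper subset of any of these is a key, and no other minimal superkey exists.

{BillingCycle, IMEI}, {BillingCycle, TowerID}, {PlanID, TowerID}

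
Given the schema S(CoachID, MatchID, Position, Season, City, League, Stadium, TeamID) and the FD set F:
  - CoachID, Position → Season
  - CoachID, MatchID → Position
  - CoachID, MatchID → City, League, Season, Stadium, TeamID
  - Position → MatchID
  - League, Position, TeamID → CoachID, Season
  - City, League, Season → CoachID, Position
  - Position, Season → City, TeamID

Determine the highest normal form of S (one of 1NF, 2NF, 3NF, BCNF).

3NF

Candidate keys: {City, League, Season}, {CoachID, MatchID}, {CoachID, Position}, {League, Position, Season}, {League, Position, TeamID}. Prime attributes: {City, CoachID, League, MatchID, Position, Season, TeamID}.
Position → MatchID breaks BCNF: {Position}⁺ = {MatchID, Position}, so {Position} is not a superkey.
Its right-hand attributes {MatchID} are all prime, as are those of every other non-superkey FD — the relation is in 3NF.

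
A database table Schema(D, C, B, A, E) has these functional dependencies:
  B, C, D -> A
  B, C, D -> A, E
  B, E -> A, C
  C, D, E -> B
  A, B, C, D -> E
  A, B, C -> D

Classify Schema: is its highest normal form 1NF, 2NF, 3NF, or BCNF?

BCNF

Candidate keys: {A, B, C}, {B, C, D}, {B, E}, {C, D, E}. Prime attributes: {A, B, C, D, E}.
Every FD has a superkey on the left, so the relation is in BCNF.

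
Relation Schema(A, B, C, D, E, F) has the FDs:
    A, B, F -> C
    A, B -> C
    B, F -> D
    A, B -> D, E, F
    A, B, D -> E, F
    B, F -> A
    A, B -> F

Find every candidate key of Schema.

{A, B}, {B, F}

{B} never appears on the right of any FD, so every key must include it.
{A, B}⁺ = {A, B, C, D, E, F} — all of the relation — so {A, B} is a candidate key.
{B, F}⁺ = {A, B, C, D, E, F} — all of the relation — so {B, F} is a candidate key.
These are minimal and exhaustive — every other superkey contains one of them.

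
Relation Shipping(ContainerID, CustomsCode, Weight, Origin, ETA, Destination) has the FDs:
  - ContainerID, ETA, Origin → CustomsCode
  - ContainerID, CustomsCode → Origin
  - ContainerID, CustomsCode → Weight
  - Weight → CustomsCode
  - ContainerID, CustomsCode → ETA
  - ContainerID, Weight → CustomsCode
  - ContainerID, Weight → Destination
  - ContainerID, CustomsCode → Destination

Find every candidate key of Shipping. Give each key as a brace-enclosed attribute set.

{ContainerID} never appears on the right of any FD, so every key must include it.
Closure of {ContainerID, CustomsCode} is {ContainerID, CustomsCode, Destination, ETA, Origin, Weight}, the whole schema; {ContainerID, CustomsCode} is a candidate key.
Closure of {ContainerID, Weight} is {ContainerID, CustomsCode, Destination, ETA, Origin, Weight}, the whole schema; {ContainerID, Weight} is a candidate key.
Closure of {ContainerID, ETA, Origin} is {ContainerID, CustomsCode, Destination, ETA, Origin, Weight}, the whole schema; {ContainerID, ETA, Origin} is a candidate key.
Any other superkey properly contains one of these, so there are no further candidate keys.

{ContainerID, CustomsCode}, {ContainerID, ETA, Origin}, {ContainerID, Weight}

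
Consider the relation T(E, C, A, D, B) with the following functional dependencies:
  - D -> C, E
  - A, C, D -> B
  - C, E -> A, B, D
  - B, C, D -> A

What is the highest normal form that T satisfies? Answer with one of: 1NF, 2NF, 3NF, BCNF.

BCNF

Candidate keys: {C, E}, {D}. Prime attributes: {C, D, E}.
Each dependency's left side is a superkey — BCNF holds.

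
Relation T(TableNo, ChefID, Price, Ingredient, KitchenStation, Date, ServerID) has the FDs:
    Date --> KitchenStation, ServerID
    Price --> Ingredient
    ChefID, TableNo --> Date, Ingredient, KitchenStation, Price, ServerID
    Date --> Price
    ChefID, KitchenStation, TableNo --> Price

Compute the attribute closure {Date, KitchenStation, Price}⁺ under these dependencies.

{Date, Ingredient, KitchenStation, Price, ServerID}

Start with {Date, KitchenStation, Price}.
Date --> KitchenStation, ServerID applies; add {ServerID} → now {Date, KitchenStation, Price, ServerID}.
Price --> Ingredient applies; add {Ingredient} → now {Date, Ingredient, KitchenStation, Price, ServerID}.
No further FD applies.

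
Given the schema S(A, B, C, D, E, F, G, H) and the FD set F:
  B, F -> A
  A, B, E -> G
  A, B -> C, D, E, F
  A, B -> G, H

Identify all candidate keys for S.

No FD produces {B}, so it must be in every candidate key.
Closure of {A, B} is {A, B, C, D, E, F, G, H}, the whole schema; {A, B} is a candidate key.
Closure of {B, F} is {A, B, C, D, E, F, G, H}, the whole schema; {B, F} is a candidate key.
These are minimal and exhaustive — every other superkey contains one of them.

{A, B}, {B, F}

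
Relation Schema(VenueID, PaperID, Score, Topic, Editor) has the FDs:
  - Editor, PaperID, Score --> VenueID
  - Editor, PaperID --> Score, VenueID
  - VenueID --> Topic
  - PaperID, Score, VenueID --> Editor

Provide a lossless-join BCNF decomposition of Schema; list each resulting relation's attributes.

Candidate keys of the original relation: {Editor, PaperID}, {PaperID, Score, VenueID}.
{Editor, PaperID, Score, Topic, VenueID}: {VenueID} determines {Topic, VenueID} here but is not a superkey — split on VenueID --> Topic, giving {Topic, VenueID} and {Editor, PaperID, Score, VenueID}.
{Topic, VenueID}: every determinant is a superkey — BCNF.
{Editor, PaperID, Score, VenueID}: every determinant is a superkey — BCNF.

{Editor, PaperID, Score, VenueID}; {Topic, VenueID}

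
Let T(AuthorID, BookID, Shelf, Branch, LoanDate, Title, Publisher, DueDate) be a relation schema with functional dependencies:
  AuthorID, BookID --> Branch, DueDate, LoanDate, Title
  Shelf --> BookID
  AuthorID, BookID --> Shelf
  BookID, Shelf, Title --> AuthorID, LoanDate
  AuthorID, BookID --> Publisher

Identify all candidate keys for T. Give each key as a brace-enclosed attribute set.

{AuthorID, BookID}⁺ = {AuthorID, BookID, Branch, DueDate, LoanDate, Publisher, Shelf, Title}, which is every attribute, so {AuthorID, BookID} is a candidate key.
{AuthorID, Shelf}⁺ = {AuthorID, BookID, Branch, DueDate, LoanDate, Publisher, Shelf, Title}, which is every attribute, so {AuthorID, Shelf} is a candidate key.
{Shelf, Title}⁺ = {AuthorID, BookID, Branch, DueDate, LoanDate, Publisher, Shelf, Title}, which is every attribute, so {Shelf, Title} is a candidate key.
Any other superkey properly contains one of these, so there are no further candidate keys.

{AuthorID, BookID}, {AuthorID, Shelf}, {Shelf, Title}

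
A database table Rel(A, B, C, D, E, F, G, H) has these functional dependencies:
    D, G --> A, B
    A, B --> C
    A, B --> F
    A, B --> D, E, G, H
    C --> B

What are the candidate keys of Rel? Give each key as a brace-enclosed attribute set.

{A, B}⁺ = {A, B, C, D, E, F, G, H} — all of the relation — so {A, B} is a candidate key.
{A, C}⁺ = {A, B, C, D, E, F, G, H} — all of the relation — so {A, C} is a candidate key.
{D, G}⁺ = {A, B, C, D, E, F, G, H} — all of the relation — so {D, G} is a candidate key.
These are minimal and exhaustive — every other superkey contains one of them.

{A, B}, {A, C}, {D, G}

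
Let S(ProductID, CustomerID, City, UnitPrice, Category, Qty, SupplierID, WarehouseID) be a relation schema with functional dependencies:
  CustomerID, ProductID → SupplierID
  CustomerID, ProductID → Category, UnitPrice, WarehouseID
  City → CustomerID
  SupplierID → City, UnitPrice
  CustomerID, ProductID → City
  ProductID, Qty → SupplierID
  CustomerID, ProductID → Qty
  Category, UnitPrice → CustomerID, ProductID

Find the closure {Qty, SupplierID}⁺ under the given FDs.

{City, CustomerID, Qty, SupplierID, UnitPrice}

Start with {Qty, SupplierID}.
SupplierID → City, UnitPrice applies; add {City, UnitPrice} → now {City, Qty, SupplierID, UnitPrice}.
City → CustomerID applies; add {CustomerID} → now {City, CustomerID, Qty, SupplierID, UnitPrice}.
No further FD applies.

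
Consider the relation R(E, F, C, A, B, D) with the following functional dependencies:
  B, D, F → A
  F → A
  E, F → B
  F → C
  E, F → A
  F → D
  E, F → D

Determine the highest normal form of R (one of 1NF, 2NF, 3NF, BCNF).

Candidate key: {E, F}. Prime attributes: {E, F}.
B, D, F → A breaks BCNF: {B, D, F}⁺ = {A, B, C, D, F}, so {B, D, F} is not a superkey.
B, D, F → A determines the non-prime attribute {A} from a non-superkey — 3NF is violated.
{F} is a proper subset of the key {E, F}, and {F}⁺ contains the non-prime attributes {A, C, D} — a partial dependency, so 2NF is violated.

1NF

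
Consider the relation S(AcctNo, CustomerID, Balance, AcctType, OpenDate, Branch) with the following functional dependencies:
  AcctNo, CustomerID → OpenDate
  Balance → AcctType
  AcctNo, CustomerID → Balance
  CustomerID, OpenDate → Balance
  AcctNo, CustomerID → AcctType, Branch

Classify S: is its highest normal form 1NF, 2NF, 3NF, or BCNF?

2NF

Candidate key: {AcctNo, CustomerID}. Prime attributes: {AcctNo, CustomerID}.
Balance → AcctType breaks BCNF: {Balance}⁺ = {AcctType, Balance}, so {Balance} is not a superkey.
Balance → AcctType determines the non-prime attribute {AcctType} from a non-superkey — 3NF is violated.
No proper subset of a key has a non-prime attribute in its closure, so there is no partial dependency; 2NF holds.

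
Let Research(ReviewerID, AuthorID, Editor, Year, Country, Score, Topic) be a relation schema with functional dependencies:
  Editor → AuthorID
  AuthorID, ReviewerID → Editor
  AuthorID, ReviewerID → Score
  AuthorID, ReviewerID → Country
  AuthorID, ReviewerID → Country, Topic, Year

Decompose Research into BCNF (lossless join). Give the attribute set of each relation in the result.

Candidate keys of the original relation: {AuthorID, ReviewerID}, {Editor, ReviewerID}.
Within {AuthorID, Country, Editor, ReviewerID, Score, Topic, Year}: {Editor}⁺ ∩ {AuthorID, Country, Editor, ReviewerID, Score, Topic, Year} = {AuthorID, Editor}, not the whole set, so Editor → AuthorID violates BCNF; decompose into {AuthorID, Editor} and {Country, Editor, ReviewerID, Score, Topic, Year}.
{AuthorID, Editor} is in BCNF.
{Country, Editor, ReviewerID, Score, Topic, Year} is in BCNF.

{AuthorID, Editor}; {Country, Editor, ReviewerID, Score, Topic, Year}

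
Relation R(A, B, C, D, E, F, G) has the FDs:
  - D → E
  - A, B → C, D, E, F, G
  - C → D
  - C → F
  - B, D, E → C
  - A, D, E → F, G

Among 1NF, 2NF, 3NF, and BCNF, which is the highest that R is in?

Candidate key: {A, B}. Prime attributes: {A, B}.
D → E breaks BCNF: {D}⁺ = {D, E}, so {D} is not a superkey.
D → E has non-prime {E} on the right and a non-superkey on the left, so 3NF fails.
No non-prime attribute depends on a proper subset of any candidate key, so 2NF holds.

2NF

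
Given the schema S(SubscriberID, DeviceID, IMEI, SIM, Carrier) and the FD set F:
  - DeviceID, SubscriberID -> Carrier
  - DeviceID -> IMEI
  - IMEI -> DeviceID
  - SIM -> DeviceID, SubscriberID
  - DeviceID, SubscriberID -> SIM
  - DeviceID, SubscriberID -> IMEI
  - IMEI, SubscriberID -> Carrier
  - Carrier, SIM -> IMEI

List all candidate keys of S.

{SIM}⁺ = {Carrier, DeviceID, IMEI, SIM, SubscriberID}, which is every attribute, so {SIM} is a candidate key.
{DeviceID, SubscriberID}⁺ = {Carrier, DeviceID, IMEI, SIM, SubscriberID}, which is every attribute, so {DeviceID, SubscriberID} is a candidate key.
{IMEI, SubscriberID}⁺ = {Carrier, DeviceID, IMEI, SIM, SubscriberID}, which is every attribute, so {IMEI, SubscriberID} is a candidate key.
Any other superkey properly contains one of these, so there are no further candidate keys.

{DeviceID, SubscriberID}, {IMEI, SubscriberID}, {SIM}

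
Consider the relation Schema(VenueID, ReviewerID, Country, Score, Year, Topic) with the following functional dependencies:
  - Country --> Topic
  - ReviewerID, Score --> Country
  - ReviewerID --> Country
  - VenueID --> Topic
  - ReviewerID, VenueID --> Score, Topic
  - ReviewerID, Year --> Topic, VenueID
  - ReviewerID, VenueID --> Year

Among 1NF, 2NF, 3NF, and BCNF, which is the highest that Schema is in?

1NF

Candidate keys: {ReviewerID, VenueID}, {ReviewerID, Year}. Prime attributes: {ReviewerID, VenueID, Year}.
Country --> Topic breaks BCNF: {Country}⁺ = {Country, Topic}, so {Country} is not a superkey.
Country --> Topic determines the non-prime attribute {Topic} from a non-superkey — 3NF is violated.
Since {ReviewerID} ⊂ {ReviewerID, VenueID} and {ReviewerID}⁺ ⊇ {Country, Topic} with {Country, Topic} non-prime, there is a partial dependency; 2NF fails.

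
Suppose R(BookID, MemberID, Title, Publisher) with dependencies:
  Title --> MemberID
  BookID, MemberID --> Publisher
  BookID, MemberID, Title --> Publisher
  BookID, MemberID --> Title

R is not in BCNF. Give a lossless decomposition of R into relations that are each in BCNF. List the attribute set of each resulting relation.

Candidate keys of the original relation: {BookID, MemberID}, {BookID, Title}.
Within {BookID, MemberID, Publisher, Title}: {Title}⁺ ∩ {BookID, MemberID, Publisher, Title} = {MemberID, Title}, not the whole set, so Title --> MemberID violates BCNF; decompose into {MemberID, Title} and {BookID, Publisher, Title}.
{MemberID, Title} has no BCNF violation.
{BookID, Publisher, Title} has no BCNF violation.

{BookID, Publisher, Title}; {MemberID, Title}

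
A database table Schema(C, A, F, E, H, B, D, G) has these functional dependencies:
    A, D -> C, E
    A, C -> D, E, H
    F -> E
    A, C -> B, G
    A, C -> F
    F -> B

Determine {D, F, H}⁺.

Start with {D, F, H}.
F -> E applies; add {E} → now {D, E, F, H}.
F -> B applies; add {B} → now {B, D, E, F, H}.
No further FD applies.

{B, D, E, F, H}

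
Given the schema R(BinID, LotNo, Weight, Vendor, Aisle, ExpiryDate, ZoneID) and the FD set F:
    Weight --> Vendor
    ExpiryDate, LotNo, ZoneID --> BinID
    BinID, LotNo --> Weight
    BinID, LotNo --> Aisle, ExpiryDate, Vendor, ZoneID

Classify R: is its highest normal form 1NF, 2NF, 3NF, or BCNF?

2NF

Candidate keys: {BinID, LotNo}, {ExpiryDate, LotNo, ZoneID}. Prime attributes: {BinID, ExpiryDate, LotNo, ZoneID}.
Weight --> Vendor breaks BCNF: {Weight}⁺ = {Vendor, Weight}, so {Weight} is not a superkey.
Weight --> Vendor determines the non-prime attribute {Vendor} from a non-superkey — 3NF is violated.
No proper subset of a key has a non-prime attribute in its closure, so there is no partial dependency; 2NF holds.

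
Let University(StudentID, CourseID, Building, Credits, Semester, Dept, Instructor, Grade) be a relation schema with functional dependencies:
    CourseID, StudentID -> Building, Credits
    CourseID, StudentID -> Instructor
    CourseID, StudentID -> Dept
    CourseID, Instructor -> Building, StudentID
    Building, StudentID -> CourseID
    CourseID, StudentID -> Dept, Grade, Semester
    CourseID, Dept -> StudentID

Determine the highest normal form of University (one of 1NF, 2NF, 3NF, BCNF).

BCNF

Candidate keys: {Building, StudentID}, {CourseID, Dept}, {CourseID, Instructor}, {CourseID, StudentID}. Prime attributes: {Building, CourseID, Dept, Instructor, StudentID}.
Each dependency's left side is a superkey — BCNF holds.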